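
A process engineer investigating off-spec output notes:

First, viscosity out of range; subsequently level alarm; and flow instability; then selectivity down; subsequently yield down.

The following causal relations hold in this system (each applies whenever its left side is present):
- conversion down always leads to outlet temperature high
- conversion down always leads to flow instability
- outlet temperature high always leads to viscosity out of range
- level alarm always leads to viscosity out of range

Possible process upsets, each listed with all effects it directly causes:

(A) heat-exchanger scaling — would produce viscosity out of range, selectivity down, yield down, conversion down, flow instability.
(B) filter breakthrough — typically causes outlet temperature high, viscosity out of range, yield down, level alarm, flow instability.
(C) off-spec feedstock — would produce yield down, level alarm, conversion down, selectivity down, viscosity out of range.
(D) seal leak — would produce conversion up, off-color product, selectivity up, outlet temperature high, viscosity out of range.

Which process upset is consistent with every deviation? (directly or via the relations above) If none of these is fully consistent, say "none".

Checking each candidate against the observations:
(A) heat-exchanger scaling — viscosity out of range yes; level alarm NO; flow instability yes; selectivity down yes; yield down yes
(B) filter breakthrough — viscosity out of range yes; level alarm yes; flow instability yes; selectivity down NO; yield down yes
(C) off-spec feedstock — accounts for every observation (flow instability through conversion down → flow instability)
(D) seal leak — viscosity out of range yes; level alarm NO; flow instability NO; selectivity down NO; yield down NO
(C) is the only candidate with no mismatches.

C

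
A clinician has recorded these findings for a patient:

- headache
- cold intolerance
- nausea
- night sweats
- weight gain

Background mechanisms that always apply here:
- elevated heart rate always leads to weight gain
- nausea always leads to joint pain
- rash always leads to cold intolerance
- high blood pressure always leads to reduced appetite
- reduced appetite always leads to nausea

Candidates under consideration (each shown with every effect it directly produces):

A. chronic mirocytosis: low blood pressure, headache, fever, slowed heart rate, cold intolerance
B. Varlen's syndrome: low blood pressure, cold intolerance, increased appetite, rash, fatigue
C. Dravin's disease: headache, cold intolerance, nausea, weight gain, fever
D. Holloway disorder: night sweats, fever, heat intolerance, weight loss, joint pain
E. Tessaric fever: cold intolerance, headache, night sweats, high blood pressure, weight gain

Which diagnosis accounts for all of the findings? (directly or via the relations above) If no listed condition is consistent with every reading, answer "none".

E

Per-candidate check:
(A) chronic mirocytosis — headache ✓; cold intolerance ✓; nausea ✗; night sweats ✗; weight gain ✗
(B) Varlen's syndrome — does not account for headache, nausea, night sweats, weight gain
(C) Dravin's disease — does not account for night sweats
(D) Holloway disorder — fails on headache, cold intolerance, nausea, weight gain (predicts heat intolerance, not cold intolerance; predicts weight loss, not weight gain)
(E) Tessaric fever — accounts for every observation (nausea by high blood pressure → reduced appetite → nausea)
Only (E) is consistent with every observation.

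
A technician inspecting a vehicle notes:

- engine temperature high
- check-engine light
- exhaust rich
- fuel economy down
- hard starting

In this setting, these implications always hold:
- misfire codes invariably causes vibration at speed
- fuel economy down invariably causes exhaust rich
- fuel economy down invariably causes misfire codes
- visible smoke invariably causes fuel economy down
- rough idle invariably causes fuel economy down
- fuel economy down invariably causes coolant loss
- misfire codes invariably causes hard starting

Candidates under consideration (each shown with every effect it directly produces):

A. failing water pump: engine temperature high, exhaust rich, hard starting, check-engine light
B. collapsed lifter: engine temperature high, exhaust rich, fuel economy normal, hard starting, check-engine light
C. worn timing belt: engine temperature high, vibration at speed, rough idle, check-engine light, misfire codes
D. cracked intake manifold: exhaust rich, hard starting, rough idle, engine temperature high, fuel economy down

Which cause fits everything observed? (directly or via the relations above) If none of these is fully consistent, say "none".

Per-candidate check:
(A) failing water pump — does not account for fuel economy down
(B) collapsed lifter — fails on fuel economy down (predicts fuel economy normal, not fuel economy down)
(C) worn timing belt — accounts for every observation (exhaust rich by rough idle → fuel economy down → exhaust rich)
(D) cracked intake manifold — does not account for check-engine light
(C) is the only candidate with no mismatches.

C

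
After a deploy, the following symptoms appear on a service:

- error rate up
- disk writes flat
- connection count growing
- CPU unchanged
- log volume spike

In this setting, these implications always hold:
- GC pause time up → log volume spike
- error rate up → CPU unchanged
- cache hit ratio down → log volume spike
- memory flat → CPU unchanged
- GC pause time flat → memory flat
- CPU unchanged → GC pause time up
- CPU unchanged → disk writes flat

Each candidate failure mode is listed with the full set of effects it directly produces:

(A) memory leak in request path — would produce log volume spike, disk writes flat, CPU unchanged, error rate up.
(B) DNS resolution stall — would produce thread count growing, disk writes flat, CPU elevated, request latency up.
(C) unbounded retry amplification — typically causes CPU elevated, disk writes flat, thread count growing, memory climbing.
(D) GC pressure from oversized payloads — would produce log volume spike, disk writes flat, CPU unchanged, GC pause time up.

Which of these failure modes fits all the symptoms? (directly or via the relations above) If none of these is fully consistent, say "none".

none

Checking each candidate against the observations:
(A) memory leak in request path — error rate up match; disk writes flat match; connection count growing miss; CPU unchanged match; log volume spike match
(B) DNS resolution stall — error rate up miss; disk writes flat match; connection count growing miss; CPU unchanged miss; log volume spike miss
(C) unbounded retry amplification — error rate up miss; disk writes flat match; connection count growing miss; CPU unchanged miss; log volume spike miss
(D) GC pressure from oversized payloads — does not account for error rate up, connection count growing
None of the listed candidates fits everything.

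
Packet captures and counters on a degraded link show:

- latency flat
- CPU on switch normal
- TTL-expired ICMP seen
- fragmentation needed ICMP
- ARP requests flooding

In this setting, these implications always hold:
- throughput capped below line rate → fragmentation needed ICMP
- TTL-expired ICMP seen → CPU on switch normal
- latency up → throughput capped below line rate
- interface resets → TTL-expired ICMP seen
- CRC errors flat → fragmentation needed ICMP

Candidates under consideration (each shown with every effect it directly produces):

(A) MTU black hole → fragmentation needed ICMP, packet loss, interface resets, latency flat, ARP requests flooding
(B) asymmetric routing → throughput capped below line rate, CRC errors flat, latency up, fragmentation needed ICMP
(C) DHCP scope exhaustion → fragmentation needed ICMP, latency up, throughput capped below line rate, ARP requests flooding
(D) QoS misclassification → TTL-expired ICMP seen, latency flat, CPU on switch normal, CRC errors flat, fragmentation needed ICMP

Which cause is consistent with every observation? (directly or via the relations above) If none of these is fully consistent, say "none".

A

Per-candidate check:
(A) MTU black hole — latency flat yes; CPU on switch normal yes (by interface resets → TTL-expired ICMP seen → CPU on switch normal); TTL-expired ICMP seen yes (by interface resets → TTL-expired ICMP seen); fragmentation needed ICMP yes; ARP requests flooding yes
(B) asymmetric routing — latency flat NO; CPU on switch normal NO; TTL-expired ICMP seen NO; fragmentation needed ICMP yes; ARP requests flooding NO
(C) DHCP scope exhaustion — latency flat NO; CPU on switch normal NO; TTL-expired ICMP seen NO; fragmentation needed ICMP yes; ARP requests flooding yes
(D) QoS misclassification — does not account for ARP requests flooding
(A) is the only candidate with no mismatches.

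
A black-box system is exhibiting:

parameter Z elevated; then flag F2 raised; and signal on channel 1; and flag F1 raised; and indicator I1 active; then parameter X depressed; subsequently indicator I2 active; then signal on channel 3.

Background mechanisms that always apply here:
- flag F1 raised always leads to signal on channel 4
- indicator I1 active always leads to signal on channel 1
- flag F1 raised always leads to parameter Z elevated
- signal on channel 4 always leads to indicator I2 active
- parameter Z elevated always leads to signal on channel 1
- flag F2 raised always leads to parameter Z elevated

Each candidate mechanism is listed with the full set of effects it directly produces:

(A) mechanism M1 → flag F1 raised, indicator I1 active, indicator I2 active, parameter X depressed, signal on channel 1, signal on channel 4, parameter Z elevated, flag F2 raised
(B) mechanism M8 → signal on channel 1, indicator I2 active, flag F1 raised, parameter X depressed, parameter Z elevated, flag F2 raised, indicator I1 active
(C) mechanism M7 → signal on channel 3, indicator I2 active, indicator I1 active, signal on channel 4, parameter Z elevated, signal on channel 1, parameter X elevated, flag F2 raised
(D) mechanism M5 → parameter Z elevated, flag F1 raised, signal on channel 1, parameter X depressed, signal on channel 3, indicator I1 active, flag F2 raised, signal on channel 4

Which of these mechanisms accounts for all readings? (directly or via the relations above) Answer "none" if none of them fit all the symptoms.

D

Testing each hypothesis:
(A) mechanism M1 — parameter Z elevated yes; flag F2 raised yes; signal on channel 1 yes; flag F1 raised yes; indicator I1 active yes; parameter X depressed yes; indicator I2 active yes; signal on channel 3 NO
(B) mechanism M8 — does not account for signal on channel 3
(C) mechanism M7 — parameter Z elevated yes; flag F2 raised yes; signal on channel 1 yes; flag F1 raised NO; indicator I1 active yes; parameter X depressed NO; indicator I2 active yes; signal on channel 3 yes
(D) mechanism M5 — parameter Z elevated yes; flag F2 raised yes; signal on channel 1 yes; flag F1 raised yes; indicator I1 active yes; parameter X depressed yes; indicator I2 active yes (via signal on channel 4 → indicator I2 active); signal on channel 3 yes
(D) is the only candidate with no mismatches.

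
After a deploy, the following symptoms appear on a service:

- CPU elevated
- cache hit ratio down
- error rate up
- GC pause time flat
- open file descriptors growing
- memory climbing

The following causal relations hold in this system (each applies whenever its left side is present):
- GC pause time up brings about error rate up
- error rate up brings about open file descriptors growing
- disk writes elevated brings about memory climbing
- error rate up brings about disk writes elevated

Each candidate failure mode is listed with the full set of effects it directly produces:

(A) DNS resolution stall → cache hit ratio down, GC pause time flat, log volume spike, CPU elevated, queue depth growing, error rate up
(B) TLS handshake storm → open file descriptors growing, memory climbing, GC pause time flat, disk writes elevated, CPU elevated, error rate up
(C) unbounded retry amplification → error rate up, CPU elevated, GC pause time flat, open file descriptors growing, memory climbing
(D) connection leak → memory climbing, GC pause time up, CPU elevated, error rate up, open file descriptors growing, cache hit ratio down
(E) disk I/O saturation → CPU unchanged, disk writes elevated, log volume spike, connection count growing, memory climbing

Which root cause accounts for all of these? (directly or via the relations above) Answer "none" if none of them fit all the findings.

For each candidate, compare predicted effects to what was observed:
(A) DNS resolution stall — CPU elevated yes; cache hit ratio down yes; error rate up yes; GC pause time flat yes; open file descriptors growing yes (via error rate up → open file descriptors growing); memory climbing yes (via error rate up → disk writes elevated → memory climbing)
(B) TLS handshake storm — CPU elevated yes; cache hit ratio down NO; error rate up yes; GC pause time flat yes; open file descriptors growing yes; memory climbing yes
(C) unbounded retry amplification — CPU elevated yes; cache hit ratio down NO; error rate up yes; GC pause time flat yes; open file descriptors growing yes; memory climbing yes
(D) connection leak — fails on GC pause time flat (predicts GC pause time up, not GC pause time flat)
(E) disk I/O saturation — fails on CPU elevated, cache hit ratio down, error rate up, GC pause time flat, open file descriptors growing (predicts CPU unchanged, not CPU elevated)
(A) alone accounts for all the evidence.

A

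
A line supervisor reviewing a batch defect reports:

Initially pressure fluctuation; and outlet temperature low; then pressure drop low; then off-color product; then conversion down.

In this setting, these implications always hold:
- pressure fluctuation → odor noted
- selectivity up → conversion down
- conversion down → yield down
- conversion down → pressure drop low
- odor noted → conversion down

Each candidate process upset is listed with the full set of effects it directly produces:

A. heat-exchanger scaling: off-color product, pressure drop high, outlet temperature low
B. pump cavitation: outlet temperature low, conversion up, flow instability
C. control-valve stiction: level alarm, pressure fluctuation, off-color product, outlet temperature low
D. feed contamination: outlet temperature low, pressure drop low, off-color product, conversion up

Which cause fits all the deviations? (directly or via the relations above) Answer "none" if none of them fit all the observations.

Per-candidate check:
(A) heat-exchanger scaling — pressure fluctuation -; outlet temperature low +; pressure drop low -; off-color product +; conversion down -
(B) pump cavitation — pressure fluctuation -; outlet temperature low +; pressure drop low -; off-color product -; conversion down -
(C) control-valve stiction — accounts for every observation (pressure drop low by pressure fluctuation → odor noted → conversion down → pressure drop low)
(D) feed contamination — fails on pressure fluctuation, conversion down (predicts conversion up, not conversion down)
Only (C) is consistent with every observation.

C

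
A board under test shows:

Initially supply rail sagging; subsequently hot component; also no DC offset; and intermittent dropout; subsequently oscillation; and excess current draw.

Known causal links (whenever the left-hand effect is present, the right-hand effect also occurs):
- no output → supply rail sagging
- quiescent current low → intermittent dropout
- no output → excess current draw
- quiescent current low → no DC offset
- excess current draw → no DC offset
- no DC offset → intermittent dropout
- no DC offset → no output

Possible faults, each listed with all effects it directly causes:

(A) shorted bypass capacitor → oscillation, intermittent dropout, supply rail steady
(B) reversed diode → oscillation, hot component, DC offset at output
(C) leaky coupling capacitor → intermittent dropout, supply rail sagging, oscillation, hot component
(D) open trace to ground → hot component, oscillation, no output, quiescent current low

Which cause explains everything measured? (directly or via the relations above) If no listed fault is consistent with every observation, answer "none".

D

Checking each candidate against the observations:
(A) shorted bypass capacitor — supply rail sagging -; hot component -; no DC offset -; intermittent dropout +; oscillation +; excess current draw -
(B) reversed diode — supply rail sagging -; hot component +; no DC offset -; intermittent dropout -; oscillation +; excess current draw -
(C) leaky coupling capacitor — does not account for no DC offset, excess current draw
(D) open trace to ground — supply rail sagging + (by no output → supply rail sagging); hot component +; no DC offset + (by quiescent current low → no DC offset); intermittent dropout + (by quiescent current low → intermittent dropout); oscillation +; excess current draw + (by no output → excess current draw)
(D) alone accounts for all the evidence.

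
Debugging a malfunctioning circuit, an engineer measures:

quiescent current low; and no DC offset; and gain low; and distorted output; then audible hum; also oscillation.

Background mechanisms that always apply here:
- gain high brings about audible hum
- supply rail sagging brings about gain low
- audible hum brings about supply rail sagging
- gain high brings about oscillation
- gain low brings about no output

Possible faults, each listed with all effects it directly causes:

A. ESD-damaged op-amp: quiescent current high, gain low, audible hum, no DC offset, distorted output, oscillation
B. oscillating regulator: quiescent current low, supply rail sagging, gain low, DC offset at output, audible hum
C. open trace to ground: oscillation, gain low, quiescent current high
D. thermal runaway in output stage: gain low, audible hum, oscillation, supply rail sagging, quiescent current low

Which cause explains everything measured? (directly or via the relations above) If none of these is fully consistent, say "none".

For each candidate, compare predicted effects to what was observed:
(A) ESD-damaged op-amp — fails on quiescent current low (predicts quiescent current high, not quiescent current low)
(B) oscillating regulator — fails on no DC offset, distorted output, oscillation (predicts DC offset at output, not no DC offset)
(C) open trace to ground — fails on quiescent current low, no DC offset, distorted output, audible hum (predicts quiescent current high, not quiescent current low)
(D) thermal runaway in output stage — quiescent current low yes; no DC offset NO; gain low yes; distorted output NO; audible hum yes; oscillation yes
No candidate is consistent with all observations.

none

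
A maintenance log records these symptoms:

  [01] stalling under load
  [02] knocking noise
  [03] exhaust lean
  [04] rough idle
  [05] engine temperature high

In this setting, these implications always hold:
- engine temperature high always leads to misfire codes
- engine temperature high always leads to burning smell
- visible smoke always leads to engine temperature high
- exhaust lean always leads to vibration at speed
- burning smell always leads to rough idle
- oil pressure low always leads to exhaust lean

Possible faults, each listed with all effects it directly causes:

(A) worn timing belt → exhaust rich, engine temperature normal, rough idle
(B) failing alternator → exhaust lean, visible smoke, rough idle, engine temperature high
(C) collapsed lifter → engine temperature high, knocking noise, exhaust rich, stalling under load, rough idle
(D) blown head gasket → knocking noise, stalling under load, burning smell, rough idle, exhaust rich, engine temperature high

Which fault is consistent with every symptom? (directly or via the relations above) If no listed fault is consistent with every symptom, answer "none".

Checking each candidate against the observations:
(A) worn timing belt — fails on stalling under load, knocking noise, exhaust lean, engine temperature high (predicts exhaust rich, not exhaust lean; predicts engine temperature normal, not engine temperature high)
(B) failing alternator — does not account for stalling under load, knocking noise
(C) collapsed lifter — stalling under load +; knocking noise +; exhaust lean -; rough idle +; engine temperature high +
(D) blown head gasket — fails on exhaust lean (predicts exhaust rich, not exhaust lean)
No candidate is consistent with all observations.

none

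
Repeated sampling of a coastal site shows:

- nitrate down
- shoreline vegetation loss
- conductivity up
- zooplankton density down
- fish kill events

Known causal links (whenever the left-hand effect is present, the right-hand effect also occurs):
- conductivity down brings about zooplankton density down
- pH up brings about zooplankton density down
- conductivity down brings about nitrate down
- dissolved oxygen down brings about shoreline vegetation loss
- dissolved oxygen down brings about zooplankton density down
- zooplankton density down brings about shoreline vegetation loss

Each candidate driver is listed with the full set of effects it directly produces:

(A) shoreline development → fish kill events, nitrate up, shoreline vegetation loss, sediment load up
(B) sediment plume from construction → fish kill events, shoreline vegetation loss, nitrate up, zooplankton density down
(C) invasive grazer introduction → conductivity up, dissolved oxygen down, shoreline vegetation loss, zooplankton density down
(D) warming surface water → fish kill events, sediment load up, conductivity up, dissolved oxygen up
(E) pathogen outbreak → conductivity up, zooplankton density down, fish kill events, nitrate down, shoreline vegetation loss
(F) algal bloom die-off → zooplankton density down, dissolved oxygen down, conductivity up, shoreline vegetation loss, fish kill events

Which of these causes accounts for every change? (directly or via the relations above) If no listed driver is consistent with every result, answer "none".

Testing each hypothesis:
(A) shoreline development — fails on nitrate down, conductivity up, zooplankton density down (predicts nitrate up, not nitrate down)
(B) sediment plume from construction — fails on nitrate down, conductivity up (predicts nitrate up, not nitrate down)
(C) invasive grazer introduction — nitrate down miss; shoreline vegetation loss match; conductivity up match; zooplankton density down match; fish kill events miss
(D) warming surface water — nitrate down miss; shoreline vegetation loss miss; conductivity up match; zooplankton density down miss; fish kill events match
(E) pathogen outbreak — nitrate down match; shoreline vegetation loss match; conductivity up match; zooplankton density down match; fish kill events match
(F) algal bloom die-off — nitrate down miss; shoreline vegetation loss match; conductivity up match; zooplankton density down match; fish kill events match
Only (E) is consistent with every observation.

E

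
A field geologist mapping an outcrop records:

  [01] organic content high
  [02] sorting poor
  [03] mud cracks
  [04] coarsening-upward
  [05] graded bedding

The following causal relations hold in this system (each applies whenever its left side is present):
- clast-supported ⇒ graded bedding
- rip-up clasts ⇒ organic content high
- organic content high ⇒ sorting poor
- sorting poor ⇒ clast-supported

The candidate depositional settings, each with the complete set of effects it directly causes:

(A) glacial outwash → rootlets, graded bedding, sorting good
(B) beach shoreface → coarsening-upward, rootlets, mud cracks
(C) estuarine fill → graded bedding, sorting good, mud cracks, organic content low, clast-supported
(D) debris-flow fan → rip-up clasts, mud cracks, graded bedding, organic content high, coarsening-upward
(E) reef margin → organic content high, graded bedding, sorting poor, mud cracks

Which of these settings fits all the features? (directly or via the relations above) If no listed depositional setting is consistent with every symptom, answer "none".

D

Checking each candidate against the observations:
(A) glacial outwash — fails on organic content high, sorting poor, mud cracks, coarsening-upward (predicts sorting good, not sorting poor)
(B) beach shoreface — organic content high ✗; sorting poor ✗; mud cracks ✓; coarsening-upward ✓; graded bedding ✗
(C) estuarine fill — fails on organic content high, sorting poor, coarsening-upward (predicts organic content low, not organic content high; predicts sorting good, not sorting poor)
(D) debris-flow fan — accounts for every observation (sorting poor through organic content high → sorting poor)
(E) reef margin — organic content high ✓; sorting poor ✓; mud cracks ✓; coarsening-upward ✗; graded bedding ✓
(D) alone accounts for all the evidence.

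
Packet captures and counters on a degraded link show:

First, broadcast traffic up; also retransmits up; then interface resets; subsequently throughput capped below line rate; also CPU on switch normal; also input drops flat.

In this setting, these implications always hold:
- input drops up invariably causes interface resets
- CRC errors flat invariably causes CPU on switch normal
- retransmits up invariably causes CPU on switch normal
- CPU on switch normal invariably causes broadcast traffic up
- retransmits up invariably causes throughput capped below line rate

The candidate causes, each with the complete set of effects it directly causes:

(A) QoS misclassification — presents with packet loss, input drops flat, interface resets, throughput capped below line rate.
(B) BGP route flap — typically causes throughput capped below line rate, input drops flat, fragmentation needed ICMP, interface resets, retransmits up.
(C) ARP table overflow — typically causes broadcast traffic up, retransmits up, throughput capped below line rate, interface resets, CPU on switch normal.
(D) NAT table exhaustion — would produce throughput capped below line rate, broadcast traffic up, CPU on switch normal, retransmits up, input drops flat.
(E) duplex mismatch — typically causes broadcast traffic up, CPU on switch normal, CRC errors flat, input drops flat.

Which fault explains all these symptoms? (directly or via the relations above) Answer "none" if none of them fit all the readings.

For each candidate, compare predicted effects to what was observed:
(A) QoS misclassification — broadcast traffic up ✗; retransmits up ✗; interface resets ✓; throughput capped below line rate ✓; CPU on switch normal ✗; input drops flat ✓
(B) BGP route flap — accounts for every observation (broadcast traffic up via retransmits up → CPU on switch normal → broadcast traffic up)
(C) ARP table overflow — does not account for input drops flat
(D) NAT table exhaustion — does not account for interface resets
(E) duplex mismatch — broadcast traffic up ✓; retransmits up ✗; interface resets ✗; throughput capped below line rate ✗; CPU on switch normal ✓; input drops flat ✓
(B) alone accounts for all the evidence.

B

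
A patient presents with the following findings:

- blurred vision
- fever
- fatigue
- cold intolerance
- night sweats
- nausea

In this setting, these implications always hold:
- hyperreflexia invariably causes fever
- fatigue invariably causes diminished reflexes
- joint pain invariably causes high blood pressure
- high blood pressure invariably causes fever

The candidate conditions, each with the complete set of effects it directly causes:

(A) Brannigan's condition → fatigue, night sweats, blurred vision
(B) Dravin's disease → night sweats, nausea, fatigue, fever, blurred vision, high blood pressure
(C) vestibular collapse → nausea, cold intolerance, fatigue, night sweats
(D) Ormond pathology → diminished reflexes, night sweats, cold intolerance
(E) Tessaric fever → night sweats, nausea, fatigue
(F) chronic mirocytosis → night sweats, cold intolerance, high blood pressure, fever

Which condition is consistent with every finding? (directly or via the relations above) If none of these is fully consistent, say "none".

Testing each hypothesis:
(A) Brannigan's condition — blurred vision +; fever -; fatigue +; cold intolerance -; night sweats +; nausea -
(B) Dravin's disease — does not account for cold intolerance
(C) vestibular collapse — does not account for blurred vision, fever
(D) Ormond pathology — blurred vision -; fever -; fatigue -; cold intolerance +; night sweats +; nausea -
(E) Tessaric fever — blurred vision -; fever -; fatigue +; cold intolerance -; night sweats +; nausea +
(F) chronic mirocytosis — does not account for blurred vision, fatigue, nausea
None of the listed candidates fits everything.

none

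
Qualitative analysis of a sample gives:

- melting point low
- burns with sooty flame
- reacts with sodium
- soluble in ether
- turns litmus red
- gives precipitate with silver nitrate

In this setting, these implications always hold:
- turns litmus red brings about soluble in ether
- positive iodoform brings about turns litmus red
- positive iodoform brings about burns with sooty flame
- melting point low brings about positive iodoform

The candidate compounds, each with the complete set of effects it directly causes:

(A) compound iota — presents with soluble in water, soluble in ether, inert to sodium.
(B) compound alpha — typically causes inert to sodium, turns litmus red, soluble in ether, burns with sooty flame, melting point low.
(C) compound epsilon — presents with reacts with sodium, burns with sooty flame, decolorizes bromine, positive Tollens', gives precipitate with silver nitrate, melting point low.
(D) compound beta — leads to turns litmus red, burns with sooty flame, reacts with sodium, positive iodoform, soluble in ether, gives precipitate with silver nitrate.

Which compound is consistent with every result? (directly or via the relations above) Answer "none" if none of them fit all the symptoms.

Per-candidate check:
(A) compound iota — melting point low miss; burns with sooty flame miss; reacts with sodium miss; soluble in ether match; turns litmus red miss; gives precipitate with silver nitrate miss
(B) compound alpha — fails on reacts with sodium, gives precipitate with silver nitrate (predicts inert to sodium, not reacts with sodium)
(C) compound epsilon — accounts for every observation (soluble in ether by melting point low → positive iodoform → turns litmus red → soluble in ether)
(D) compound beta — does not account for melting point low
(C) is the only candidate with no mismatches.

C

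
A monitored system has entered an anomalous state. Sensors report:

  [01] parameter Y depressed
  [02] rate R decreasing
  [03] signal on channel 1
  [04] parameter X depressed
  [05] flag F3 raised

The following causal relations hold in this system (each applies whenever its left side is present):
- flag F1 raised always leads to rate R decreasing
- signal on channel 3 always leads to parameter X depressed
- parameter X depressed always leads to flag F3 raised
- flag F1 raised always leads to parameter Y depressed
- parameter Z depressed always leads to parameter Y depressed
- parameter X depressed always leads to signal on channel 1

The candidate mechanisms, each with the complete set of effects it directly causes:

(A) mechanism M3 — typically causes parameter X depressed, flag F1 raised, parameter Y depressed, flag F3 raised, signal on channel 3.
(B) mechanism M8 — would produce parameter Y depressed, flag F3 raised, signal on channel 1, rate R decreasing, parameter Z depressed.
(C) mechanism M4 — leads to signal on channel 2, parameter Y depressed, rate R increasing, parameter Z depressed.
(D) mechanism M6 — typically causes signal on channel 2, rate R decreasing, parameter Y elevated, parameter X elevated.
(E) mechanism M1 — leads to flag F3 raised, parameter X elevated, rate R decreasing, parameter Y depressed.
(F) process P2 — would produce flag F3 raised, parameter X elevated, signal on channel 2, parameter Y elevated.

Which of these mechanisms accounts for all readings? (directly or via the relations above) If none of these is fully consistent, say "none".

Per-candidate check:
(A) mechanism M3 — parameter Y depressed yes; rate R decreasing yes (via flag F1 raised → rate R decreasing); signal on channel 1 yes (via parameter X depressed → signal on channel 1); parameter X depressed yes; flag F3 raised yes
(B) mechanism M8 — parameter Y depressed yes; rate R decreasing yes; signal on channel 1 yes; parameter X depressed NO; flag F3 raised yes
(C) mechanism M4 — parameter Y depressed yes; rate R decreasing NO; signal on channel 1 NO; parameter X depressed NO; flag F3 raised NO
(D) mechanism M6 — parameter Y depressed NO; rate R decreasing yes; signal on channel 1 NO; parameter X depressed NO; flag F3 raised NO
(E) mechanism M1 — fails on signal on channel 1, parameter X depressed (predicts parameter X elevated, not parameter X depressed)
(F) process P2 — parameter Y depressed NO; rate R decreasing NO; signal on channel 1 NO; parameter X depressed NO; flag F3 raised yes
(A) alone accounts for all the evidence.

A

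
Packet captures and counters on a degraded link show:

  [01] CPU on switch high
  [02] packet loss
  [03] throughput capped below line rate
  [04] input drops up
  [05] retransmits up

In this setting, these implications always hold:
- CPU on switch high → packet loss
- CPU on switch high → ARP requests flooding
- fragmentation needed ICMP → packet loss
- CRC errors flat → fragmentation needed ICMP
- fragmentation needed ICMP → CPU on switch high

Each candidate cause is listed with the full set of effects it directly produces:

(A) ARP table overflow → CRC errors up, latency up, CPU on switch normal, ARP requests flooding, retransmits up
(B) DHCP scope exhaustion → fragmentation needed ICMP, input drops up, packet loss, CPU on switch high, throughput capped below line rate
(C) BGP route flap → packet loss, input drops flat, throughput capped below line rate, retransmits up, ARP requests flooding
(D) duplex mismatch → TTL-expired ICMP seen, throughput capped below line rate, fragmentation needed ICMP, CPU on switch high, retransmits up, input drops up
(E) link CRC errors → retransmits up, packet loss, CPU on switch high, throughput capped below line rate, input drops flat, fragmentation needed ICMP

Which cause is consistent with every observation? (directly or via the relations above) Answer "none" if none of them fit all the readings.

D

For each candidate, compare predicted effects to what was observed:
(A) ARP table overflow — CPU on switch high NO; packet loss NO; throughput capped below line rate NO; input drops up NO; retransmits up yes
(B) DHCP scope exhaustion — CPU on switch high yes; packet loss yes; throughput capped below line rate yes; input drops up yes; retransmits up NO
(C) BGP route flap — fails on CPU on switch high, input drops up (predicts input drops flat, not input drops up)
(D) duplex mismatch — accounts for every observation (packet loss via CPU on switch high → packet loss)
(E) link CRC errors — fails on input drops up (predicts input drops flat, not input drops up)
Only (D) is consistent with every observation.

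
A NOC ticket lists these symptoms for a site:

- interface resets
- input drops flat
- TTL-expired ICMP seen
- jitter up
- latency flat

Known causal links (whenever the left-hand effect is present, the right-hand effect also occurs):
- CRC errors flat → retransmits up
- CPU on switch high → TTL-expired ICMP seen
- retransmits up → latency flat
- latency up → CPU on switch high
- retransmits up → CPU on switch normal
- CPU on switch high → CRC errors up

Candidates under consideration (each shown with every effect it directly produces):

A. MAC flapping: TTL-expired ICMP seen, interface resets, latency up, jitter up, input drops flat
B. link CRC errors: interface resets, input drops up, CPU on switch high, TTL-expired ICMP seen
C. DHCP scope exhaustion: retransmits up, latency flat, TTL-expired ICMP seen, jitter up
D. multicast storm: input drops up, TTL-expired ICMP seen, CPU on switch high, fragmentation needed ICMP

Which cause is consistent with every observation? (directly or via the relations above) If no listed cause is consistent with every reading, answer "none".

none

Checking each candidate against the observations:
(A) MAC flapping — fails on latency flat (predicts latency up, not latency flat)
(B) link CRC errors — fails on input drops flat, jitter up, latency flat (predicts input drops up, not input drops flat)
(C) DHCP scope exhaustion — interface resets NO; input drops flat NO; TTL-expired ICMP seen yes; jitter up yes; latency flat yes
(D) multicast storm — interface resets NO; input drops flat NO; TTL-expired ICMP seen yes; jitter up NO; latency flat NO
Every candidate fails on at least one observation.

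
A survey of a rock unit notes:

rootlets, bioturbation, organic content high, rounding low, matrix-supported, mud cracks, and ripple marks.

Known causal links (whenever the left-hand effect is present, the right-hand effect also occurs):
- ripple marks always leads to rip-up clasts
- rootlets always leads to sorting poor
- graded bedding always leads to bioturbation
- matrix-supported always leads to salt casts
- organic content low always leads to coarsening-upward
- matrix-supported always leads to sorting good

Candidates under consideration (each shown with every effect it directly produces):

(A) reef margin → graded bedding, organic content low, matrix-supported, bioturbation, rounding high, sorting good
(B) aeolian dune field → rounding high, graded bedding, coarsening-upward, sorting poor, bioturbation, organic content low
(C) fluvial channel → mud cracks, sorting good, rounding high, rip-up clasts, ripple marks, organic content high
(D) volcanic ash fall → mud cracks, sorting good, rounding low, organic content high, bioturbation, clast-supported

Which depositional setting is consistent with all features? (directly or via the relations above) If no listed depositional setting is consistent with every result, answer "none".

none

For each candidate, compare predicted effects to what was observed:
(A) reef margin — rootlets -; bioturbation +; organic content high -; rounding low -; matrix-supported +; mud cracks -; ripple marks -
(B) aeolian dune field — fails on rootlets, organic content high, rounding low, matrix-supported, mud cracks, ripple marks (predicts organic content low, not organic content high; predicts rounding high, not rounding low)
(C) fluvial channel — rootlets -; bioturbation -; organic content high +; rounding low -; matrix-supported -; mud cracks +; ripple marks +
(D) volcanic ash fall — fails on rootlets, matrix-supported, ripple marks (predicts clast-supported, not matrix-supported)
Every candidate fails on at least one observation.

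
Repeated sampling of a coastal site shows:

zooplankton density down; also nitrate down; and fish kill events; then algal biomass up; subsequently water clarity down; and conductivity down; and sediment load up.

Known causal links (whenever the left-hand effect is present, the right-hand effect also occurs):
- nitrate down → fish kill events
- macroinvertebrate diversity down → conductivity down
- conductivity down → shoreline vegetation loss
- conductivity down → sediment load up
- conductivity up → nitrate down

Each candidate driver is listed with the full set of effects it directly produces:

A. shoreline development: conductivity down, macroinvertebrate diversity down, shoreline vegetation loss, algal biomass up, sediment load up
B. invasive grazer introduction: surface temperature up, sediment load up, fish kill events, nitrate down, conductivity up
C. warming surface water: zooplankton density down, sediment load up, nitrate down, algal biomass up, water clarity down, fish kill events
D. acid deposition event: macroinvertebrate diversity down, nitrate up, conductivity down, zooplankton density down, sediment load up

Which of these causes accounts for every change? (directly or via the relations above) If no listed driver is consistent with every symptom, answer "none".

Checking each candidate against the observations:
(A) shoreline development — zooplankton density down -; nitrate down -; fish kill events -; algal biomass up +; water clarity down -; conductivity down +; sediment load up +
(B) invasive grazer introduction — fails on zooplankton density down, algal biomass up, water clarity down, conductivity down (predicts conductivity up, not conductivity down)
(C) warming surface water — zooplankton density down +; nitrate down +; fish kill events +; algal biomass up +; water clarity down +; conductivity down -; sediment load up +
(D) acid deposition event — fails on nitrate down, fish kill events, algal biomass up, water clarity down (predicts nitrate up, not nitrate down)
No candidate is consistent with all observations.

none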